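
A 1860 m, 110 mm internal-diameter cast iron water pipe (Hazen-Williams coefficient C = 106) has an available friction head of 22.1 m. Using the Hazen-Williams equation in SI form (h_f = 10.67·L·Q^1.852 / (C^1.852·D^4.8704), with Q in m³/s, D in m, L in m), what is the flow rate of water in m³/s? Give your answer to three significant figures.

Rearranging: Q = [h_f·C^1.852·D^4.8704 / (10.67·L)]^(1/1.852)
Q = [22.1·106^1.852·0.110^4.8704 / (10.67·1860)]^0.540 = 0.008123 m³/s

Q ≈ 0.00812 m³/s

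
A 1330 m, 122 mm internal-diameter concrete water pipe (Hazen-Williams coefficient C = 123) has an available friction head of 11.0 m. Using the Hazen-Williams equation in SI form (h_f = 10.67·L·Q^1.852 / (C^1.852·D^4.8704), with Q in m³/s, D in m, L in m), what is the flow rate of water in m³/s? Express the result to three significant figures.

Rearranging: Q = [h_f·C^1.852·D^4.8704 / (10.67·L)]^(1/1.852)
Q = [11.0·123^1.852·0.122^4.8704 / (10.67·1330)]^0.540 = 0.01018 m³/s

Q ≈ 0.0102 m³/s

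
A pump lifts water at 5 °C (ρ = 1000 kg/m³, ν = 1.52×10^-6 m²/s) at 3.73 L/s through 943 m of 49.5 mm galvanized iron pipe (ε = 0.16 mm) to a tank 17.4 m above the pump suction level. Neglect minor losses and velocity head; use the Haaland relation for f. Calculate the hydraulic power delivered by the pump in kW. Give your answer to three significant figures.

P_hyd ≈ 4.44 kW

V = 4Q/(πD²) = 1.938 m/s; Re = 6.31×10^4; ε/D = 0.00323; f = 0.02850
h_f = f(L/D)V²/2g = 104.0 m
Total head H = z + h_f = 17.4 + 104.0 = 121.4 m
P_hyd = ρgQH = 1000·9.81·0.00373·121.4 = 4.441 kW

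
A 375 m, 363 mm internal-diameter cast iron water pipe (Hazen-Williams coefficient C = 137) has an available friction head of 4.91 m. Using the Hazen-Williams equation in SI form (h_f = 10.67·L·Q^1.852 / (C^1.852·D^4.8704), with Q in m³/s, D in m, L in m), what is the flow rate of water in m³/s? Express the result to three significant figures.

Q ≈ 0.256 m³/s

Rearranging: Q = [h_f·C^1.852·D^4.8704 / (10.67·L)]^(1/1.852)
Q = [4.91·137^1.852·0.363^4.8704 / (10.67·375)]^0.540 = 0.2556 m³/s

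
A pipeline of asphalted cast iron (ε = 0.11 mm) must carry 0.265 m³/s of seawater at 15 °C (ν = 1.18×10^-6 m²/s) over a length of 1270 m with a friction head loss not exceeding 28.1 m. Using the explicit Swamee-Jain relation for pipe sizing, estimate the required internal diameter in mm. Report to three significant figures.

D ≈ 341 mm

Swamee-Jain (Type III): D = 0.66·[ε^1.25·(LQ²/(gh_f))^4.75 + ν·Q^9.4·(L/(gh_f))^5.2]^0.04
LQ²/(gh_f) = 0.3235; L/(gh_f) = 4.607
Term 1 = ε^1.25·(…)^4.75 = 5.29×10^-8; Term 2 = ν·Q^9.4·(…)^5.2 = 1.26×10^-8
D = 0.66·(5.29×10^-8 + 1.26×10^-8)^0.04 = 0.3406 m = 341 mm
Check: V = 2.91 m/s, Re = 8.40×10^5, f = 0.01608, h_f = 25.9 m ≈ 28.1 m ✓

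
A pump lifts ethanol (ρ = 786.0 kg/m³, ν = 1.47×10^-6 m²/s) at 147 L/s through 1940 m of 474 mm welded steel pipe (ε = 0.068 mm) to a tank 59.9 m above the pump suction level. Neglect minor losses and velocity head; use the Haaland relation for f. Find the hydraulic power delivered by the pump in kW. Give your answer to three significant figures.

V = 4Q/(πD²) = 0.8330 m/s; Re = 2.69×10^5; ε/D = 1.43×10^-4; f = 0.01583
h_f = f(L/D)V²/2g = 2.291 m
Total head H = z + h_f = 59.9 + 2.291 = 62.19 m
P_hyd = ρgQH = 786.0·9.81·0.147·62.19 = 70.49 kW

P_hyd ≈ 70.5 kW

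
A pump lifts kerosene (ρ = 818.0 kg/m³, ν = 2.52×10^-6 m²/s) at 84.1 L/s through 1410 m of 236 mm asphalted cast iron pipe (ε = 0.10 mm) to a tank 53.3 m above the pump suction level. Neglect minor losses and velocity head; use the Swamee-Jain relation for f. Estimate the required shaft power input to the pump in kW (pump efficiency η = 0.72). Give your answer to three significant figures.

P_shaft ≈ 69.7 kW

V = 4Q/(πD²) = 1.923 m/s; Re = 1.80×10^5; ε/D = 4.24×10^-4; f = 0.01872
h_f = f(L/D)V²/2g = 21.07 m
Total head H = z + h_f = 53.3 + 21.07 = 74.37 m
P_hyd = ρgQH = 818.0·9.81·0.0841·74.37 = 50.19 kW
P_shaft = P_hyd/η = 50.19/0.72 = 69.71 kW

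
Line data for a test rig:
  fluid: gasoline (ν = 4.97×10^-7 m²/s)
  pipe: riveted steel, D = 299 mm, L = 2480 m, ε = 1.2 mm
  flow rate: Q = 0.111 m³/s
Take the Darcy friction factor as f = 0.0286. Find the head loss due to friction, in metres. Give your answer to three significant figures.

V = 4Q/(πD²) = 4·0.111/(π·0.299²) = 1.581 m/s
h_f = f(L/D)V²/(2g) = 0.02860·(2480/0.299)·1.581²/(2·9.81) = 30.22 m

h_f ≈ 30.2 m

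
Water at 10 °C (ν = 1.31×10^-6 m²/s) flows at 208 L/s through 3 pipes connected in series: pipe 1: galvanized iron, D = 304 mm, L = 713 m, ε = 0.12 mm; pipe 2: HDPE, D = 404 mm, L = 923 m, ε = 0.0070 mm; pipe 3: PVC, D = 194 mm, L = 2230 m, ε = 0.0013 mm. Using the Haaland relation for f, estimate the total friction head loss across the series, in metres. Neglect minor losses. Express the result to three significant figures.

H ≈ 358 m

Pipe 1: V = 2.866 m/s, Re = 6.65×10^5, ε/D = 3.95×10^-4, f = 0.01664, h_1 = f(L/D)V²/2g = 16.34 m
Pipe 2: V = 1.623 m/s, Re = 5.00×10^5, ε/D = 1.73×10^-5, f = 0.01326, h_2 = f(L/D)V²/2g = 4.066 m
Pipe 3: V = 7.037 m/s, Re = 1.04×10^6, ε/D = 6.70×10^-6, f = 0.01163, h_3 = f(L/D)V²/2g = 337.3 m
Series → Q common, losses add: H = Σh = 357.7 m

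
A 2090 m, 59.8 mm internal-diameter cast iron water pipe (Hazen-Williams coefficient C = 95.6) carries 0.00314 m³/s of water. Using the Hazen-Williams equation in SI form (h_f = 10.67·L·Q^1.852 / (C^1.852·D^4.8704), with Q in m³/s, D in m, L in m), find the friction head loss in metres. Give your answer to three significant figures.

h_f = 10.67·2090·0.00314^1.852 / (95.6^1.852·0.0598^4.8704) = 100.6 m

h_f ≈ 101 m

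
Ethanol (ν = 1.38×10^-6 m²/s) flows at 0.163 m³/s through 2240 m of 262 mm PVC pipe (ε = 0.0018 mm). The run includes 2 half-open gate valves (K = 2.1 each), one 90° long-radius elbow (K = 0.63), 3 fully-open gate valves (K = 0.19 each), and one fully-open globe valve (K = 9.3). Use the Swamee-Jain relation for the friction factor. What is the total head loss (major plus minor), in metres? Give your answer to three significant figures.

V = 4Q/(πD²) = 3.023 m/s; V²/2g = 0.4659 m
Re = 5.74×10^5, ε/D = 6.87×10^-6 → f = 0.01289 (Swamee-Jain)
Major: h_f = f(L/D)·V²/2g = 0.01289·8550·0.4659 = 51.36 m
Minor: ΣK = 14.7; h_m = ΣK·V²/2g = 6.849 m
Total H_L = 51.36 + 6.849 = 58.21 m

H_L ≈ 58.2 m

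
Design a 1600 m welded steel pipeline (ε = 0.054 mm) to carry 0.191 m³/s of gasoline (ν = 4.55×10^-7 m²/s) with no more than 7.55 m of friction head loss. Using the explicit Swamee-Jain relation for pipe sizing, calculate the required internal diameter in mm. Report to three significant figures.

D ≈ 392 mm

Swamee-Jain (Type III): D = 0.66·[ε^1.25·(LQ²/(gh_f))^4.75 + ν·Q^9.4·(L/(gh_f))^5.2]^0.04
LQ²/(gh_f) = 0.7881; L/(gh_f) = 21.60
Term 1 = ε^1.25·(…)^4.75 = 1.49×10^-6; Term 2 = ν·Q^9.4·(…)^5.2 = 6.90×10^-7
D = 0.66·(1.49×10^-6 + 6.90×10^-7)^0.04 = 0.3918 m = 392 mm
Check: V = 1.58 m/s, Re = 1.36×10^6, f = 0.01375, h_f = 7.18 m ≈ 7.55 m ✓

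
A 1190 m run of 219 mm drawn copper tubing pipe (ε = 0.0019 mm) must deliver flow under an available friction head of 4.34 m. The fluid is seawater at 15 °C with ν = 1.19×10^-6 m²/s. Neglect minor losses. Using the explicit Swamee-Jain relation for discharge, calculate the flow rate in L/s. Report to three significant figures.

Q ≈ 37.3 L/s

Swamee-Jain (Type II): Q = -0.965·√(gD⁵h_f/L)·ln[ε/(3.7D) + √(3.17ν²L/(gD³h_f))]
√(gD⁵h_f/L) = √(9.81·0.219⁵·4.34/1190) = 0.004245
ε/(3.7D) = 2.34×10^-6; √(3.17ν²L/(gD³h_f)) = 1.09×10^-4
Q = -0.965·0.004245·ln(1.116×10^-4) = 0.03728 m³/s
Check: V = 0.990 m/s, Re = 1.82×10^5, f = 0.01589, h_f = 4.31 m ≈ 4.34 m ✓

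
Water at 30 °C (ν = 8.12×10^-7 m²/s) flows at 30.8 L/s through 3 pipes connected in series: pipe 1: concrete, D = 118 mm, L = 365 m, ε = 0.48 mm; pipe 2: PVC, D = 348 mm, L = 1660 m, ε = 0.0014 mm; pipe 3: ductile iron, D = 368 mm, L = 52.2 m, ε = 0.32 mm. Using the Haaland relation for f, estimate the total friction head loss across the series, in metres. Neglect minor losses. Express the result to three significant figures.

Pipe 1: V = 2.816 m/s, Re = 4.09×10^5, ε/D = 0.00407, f = 0.02886, h_1 = f(L/D)V²/2g = 36.09 m
Pipe 2: V = 0.3238 m/s, Re = 1.39×10^5, ε/D = 4.02×10^-6, f = 0.01668, h_2 = f(L/D)V²/2g = 0.4253 m
Pipe 3: V = 0.2896 m/s, Re = 1.31×10^5, ε/D = 8.70×10^-4, f = 0.02099, h_3 = f(L/D)V²/2g = 0.01272 m
Series → Q common, losses add: H = Σh = 36.52 m

H ≈ 36.5 m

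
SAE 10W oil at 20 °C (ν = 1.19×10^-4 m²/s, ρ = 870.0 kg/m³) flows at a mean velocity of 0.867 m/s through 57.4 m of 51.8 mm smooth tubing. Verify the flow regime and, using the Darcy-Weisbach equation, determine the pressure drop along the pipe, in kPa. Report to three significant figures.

Re = VD/ν = 0.867·0.05180/1.19×10^-4 = 377 → laminar (Re < 2300)
f = 64/Re = 0.1696
h_f = f(L/D)V²/(2g) = 0.1696·(57.4/0.05180)·0.867²/(2·9.81) = 7.199 m
Δp = ρg·h_f = 870.0·9.81·7.199 = 61.45 kPa

Δp ≈ 61.4 kPa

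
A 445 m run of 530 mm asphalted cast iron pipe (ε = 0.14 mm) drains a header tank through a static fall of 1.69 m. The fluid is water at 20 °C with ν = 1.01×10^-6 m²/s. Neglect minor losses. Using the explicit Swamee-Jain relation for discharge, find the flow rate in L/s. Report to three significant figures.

Swamee-Jain (Type II): Q = -0.965·√(gD⁵h_f/L)·ln[ε/(3.7D) + √(3.17ν²L/(gD³h_f))]
√(gD⁵h_f/L) = √(9.81·0.530⁵·1.69/445) = 0.03947
ε/(3.7D) = 7.14×10^-5; √(3.17ν²L/(gD³h_f)) = 2.41×10^-5
Q = -0.965·0.03947·ln(9.554×10^-5) = 0.3526 m³/s
Check: V = 1.60 m/s, Re = 8.39×10^5, f = 0.01556, h_f = 1.70 m ≈ 1.69 m ✓

Q ≈ 353 L/s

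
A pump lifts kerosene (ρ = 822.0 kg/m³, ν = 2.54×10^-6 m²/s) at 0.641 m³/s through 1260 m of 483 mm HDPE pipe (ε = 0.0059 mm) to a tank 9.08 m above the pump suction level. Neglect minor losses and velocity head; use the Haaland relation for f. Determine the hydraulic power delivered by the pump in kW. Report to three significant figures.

P_hyd ≈ 153 kW

V = 4Q/(πD²) = 3.498 m/s; Re = 6.65×10^5; ε/D = 1.22×10^-5; f = 0.01259
h_f = f(L/D)V²/2g = 20.49 m
Total head H = z + h_f = 9.08 + 20.49 = 29.57 m
P_hyd = ρgQH = 822.0·9.81·0.641·29.57 = 152.8 kW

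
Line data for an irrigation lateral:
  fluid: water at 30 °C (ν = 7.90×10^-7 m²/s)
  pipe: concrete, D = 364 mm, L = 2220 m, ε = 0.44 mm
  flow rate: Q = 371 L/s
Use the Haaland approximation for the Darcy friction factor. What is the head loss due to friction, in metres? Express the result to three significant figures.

h_f ≈ 82.0 m

V = 4Q/(πD²) = 4·0.371/(π·0.364²) = 3.565 m/s
Re = VD/ν = 3.565·0.364/7.90×10^-7 = 1.64×10^6 → turbulent
ε/D = 0.44/364 = 0.00121
Haaland: f = 0.02076
h_f = f(L/D)V²/(2g) = 0.02076·(2220/0.364)·3.565²/(2·9.81) = 82.02 m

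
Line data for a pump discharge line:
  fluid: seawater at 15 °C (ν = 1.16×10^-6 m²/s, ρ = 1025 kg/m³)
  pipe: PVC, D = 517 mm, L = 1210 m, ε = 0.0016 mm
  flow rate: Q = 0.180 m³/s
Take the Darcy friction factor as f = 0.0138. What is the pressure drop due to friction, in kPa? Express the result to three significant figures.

V = 4Q/(πD²) = 4·0.180/(π·0.517²) = 0.8574 m/s
h_f = f(L/D)V²/(2g) = 0.01380·(1210/0.517)·0.8574²/(2·9.81) = 1.210 m
Δp = ρg·h_f = 1025·9.81·1.210 = 12.17 kPa

Δp ≈ 12.2 kPa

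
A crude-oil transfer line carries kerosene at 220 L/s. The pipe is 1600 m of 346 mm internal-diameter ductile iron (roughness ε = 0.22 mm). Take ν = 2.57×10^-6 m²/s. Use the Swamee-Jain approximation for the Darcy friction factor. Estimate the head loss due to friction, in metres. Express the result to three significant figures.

h_f ≈ 24.5 m

V = 4Q/(πD²) = 4·0.220/(π·0.346²) = 2.340 m/s
Re = VD/ν = 2.340·0.346/2.57×10^-6 = 3.15×10^5 → turbulent
ε/D = 0.22/346 = 6.36×10^-4
Swamee-Jain: f = 0.01901
h_f = f(L/D)V²/(2g) = 0.01901·(1600/0.346)·2.340²/(2·9.81) = 24.53 m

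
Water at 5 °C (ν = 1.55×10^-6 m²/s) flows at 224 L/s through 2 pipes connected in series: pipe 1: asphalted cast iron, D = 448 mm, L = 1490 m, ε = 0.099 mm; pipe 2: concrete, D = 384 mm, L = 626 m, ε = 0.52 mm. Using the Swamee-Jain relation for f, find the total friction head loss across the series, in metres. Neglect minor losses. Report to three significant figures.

H ≈ 12.2 m

Pipe 1: V = 1.421 m/s, Re = 4.11×10^5, ε/D = 2.21×10^-4, f = 0.01597, h_1 = f(L/D)V²/2g = 5.468 m
Pipe 2: V = 1.934 m/s, Re = 4.79×10^5, ε/D = 0.00135, f = 0.02179, h_2 = f(L/D)V²/2g = 6.774 m
Series → Q common, losses add: H = Σh = 12.24 m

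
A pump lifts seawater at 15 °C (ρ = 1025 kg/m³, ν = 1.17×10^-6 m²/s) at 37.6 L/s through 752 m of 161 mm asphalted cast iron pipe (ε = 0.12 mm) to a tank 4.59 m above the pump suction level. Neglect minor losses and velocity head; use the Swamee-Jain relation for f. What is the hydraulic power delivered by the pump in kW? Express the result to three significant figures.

P_hyd ≈ 7.82 kW

V = 4Q/(πD²) = 1.847 m/s; Re = 2.54×10^5; ε/D = 7.45×10^-4; f = 0.01980
h_f = f(L/D)V²/2g = 16.08 m
Total head H = z + h_f = 4.59 + 16.08 = 20.67 m
P_hyd = ρgQH = 1025·9.81·0.0376·20.67 = 7.815 kW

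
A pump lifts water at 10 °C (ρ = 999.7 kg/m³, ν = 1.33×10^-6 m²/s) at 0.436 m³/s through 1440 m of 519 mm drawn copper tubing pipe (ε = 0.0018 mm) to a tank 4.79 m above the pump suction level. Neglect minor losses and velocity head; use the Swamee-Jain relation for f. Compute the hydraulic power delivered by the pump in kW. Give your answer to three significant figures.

P_hyd ≈ 51.6 kW

V = 4Q/(πD²) = 2.061 m/s; Re = 8.04×10^5; ε/D = 3.47×10^-6; f = 0.01212
h_f = f(L/D)V²/2g = 7.280 m
Total head H = z + h_f = 4.79 + 7.280 = 12.07 m
P_hyd = ρgQH = 999.7·9.81·0.436·12.07 = 51.61 kW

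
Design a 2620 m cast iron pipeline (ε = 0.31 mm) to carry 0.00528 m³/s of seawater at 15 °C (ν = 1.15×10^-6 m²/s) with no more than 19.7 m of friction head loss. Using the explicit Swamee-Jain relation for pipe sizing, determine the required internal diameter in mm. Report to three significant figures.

Swamee-Jain (Type III): D = 0.66·[ε^1.25·(LQ²/(gh_f))^4.75 + ν·Q^9.4·(L/(gh_f))^5.2]^0.04
LQ²/(gh_f) = 3.779×10^-4; L/(gh_f) = 13.56
Term 1 = ε^1.25·(…)^4.75 = 2.28×10^-21; Term 2 = ν·Q^9.4·(…)^5.2 = 3.47×10^-22
D = 0.66·(2.28×10^-21 + 3.47×10^-22)^0.04 = 0.09915 m = 99.1 mm
Check: V = 0.684 m/s, Re = 5.90×10^4, f = 0.02884, h_f = 18.2 m ≈ 19.7 m ✓

D ≈ 99.1 mm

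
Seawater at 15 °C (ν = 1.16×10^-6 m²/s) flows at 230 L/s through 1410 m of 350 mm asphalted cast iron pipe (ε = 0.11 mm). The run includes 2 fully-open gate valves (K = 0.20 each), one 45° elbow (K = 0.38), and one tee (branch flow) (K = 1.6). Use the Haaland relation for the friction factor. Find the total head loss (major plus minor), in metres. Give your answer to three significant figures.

V = 4Q/(πD²) = 2.391 m/s; V²/2g = 0.2913 m
Re = 7.21×10^5, ε/D = 3.14×10^-4 → f = 0.01595 (Haaland)
Major: h_f = f(L/D)·V²/2g = 0.01595·4029·0.2913 = 18.71 m
Minor: ΣK = 2.38; h_m = ΣK·V²/2g = 0.6932 m
Total H_L = 18.71 + 0.6932 = 19.40 m

H_L ≈ 19.4 m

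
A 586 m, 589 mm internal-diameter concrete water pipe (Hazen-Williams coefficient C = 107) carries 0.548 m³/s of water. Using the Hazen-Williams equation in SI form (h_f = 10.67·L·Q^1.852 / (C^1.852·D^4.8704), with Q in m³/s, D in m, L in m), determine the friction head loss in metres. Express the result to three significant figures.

h_f ≈ 4.72 m

h_f = 10.67·586·0.548^1.852 / (107^1.852·0.589^4.8704) = 4.715 m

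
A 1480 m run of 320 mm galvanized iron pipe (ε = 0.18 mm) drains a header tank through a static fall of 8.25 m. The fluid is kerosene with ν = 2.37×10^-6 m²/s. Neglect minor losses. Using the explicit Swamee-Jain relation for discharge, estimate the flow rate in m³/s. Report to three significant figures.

Swamee-Jain (Type II): Q = -0.965·√(gD⁵h_f/L)·ln[ε/(3.7D) + √(3.17ν²L/(gD³h_f))]
√(gD⁵h_f/L) = √(9.81·0.320⁵·8.25/1480) = 0.01355
ε/(3.7D) = 1.52×10^-4; √(3.17ν²L/(gD³h_f)) = 9.97×10^-5
Q = -0.965·0.01355·ln(2.517×10^-4) = 0.1083 m³/s
Check: V = 1.35 m/s, Re = 1.82×10^5, f = 0.01941, h_f = 8.30 m ≈ 8.25 m ✓

Q ≈ 0.108 m³/s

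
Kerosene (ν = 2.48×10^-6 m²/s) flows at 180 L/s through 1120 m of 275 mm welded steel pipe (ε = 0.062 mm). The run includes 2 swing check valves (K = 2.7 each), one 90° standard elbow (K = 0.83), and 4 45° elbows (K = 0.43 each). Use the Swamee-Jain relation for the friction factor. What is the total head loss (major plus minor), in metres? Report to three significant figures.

V = 4Q/(πD²) = 3.031 m/s; V²/2g = 0.4681 m
Re = 3.36×10^5, ε/D = 2.25×10^-4 → f = 0.01632 (Swamee-Jain)
Major: h_f = f(L/D)·V²/2g = 0.01632·4073·0.4681 = 31.11 m
Minor: ΣK = 7.95; h_m = ΣK·V²/2g = 3.721 m
Total H_L = 31.11 + 3.721 = 34.83 m

H_L ≈ 34.8 m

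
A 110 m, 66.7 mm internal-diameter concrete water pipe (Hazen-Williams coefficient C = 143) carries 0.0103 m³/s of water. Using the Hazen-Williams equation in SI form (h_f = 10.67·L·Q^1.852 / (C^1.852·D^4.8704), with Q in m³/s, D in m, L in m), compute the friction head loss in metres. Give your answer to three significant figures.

h_f ≈ 13.3 m

h_f = 10.67·110·0.0103^1.852 / (143^1.852·0.0667^4.8704) = 13.32 m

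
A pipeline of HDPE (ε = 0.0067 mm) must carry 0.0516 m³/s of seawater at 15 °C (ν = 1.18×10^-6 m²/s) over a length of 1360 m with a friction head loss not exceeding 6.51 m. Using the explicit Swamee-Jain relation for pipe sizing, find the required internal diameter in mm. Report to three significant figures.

D ≈ 237 mm

Swamee-Jain (Type III): D = 0.66·[ε^1.25·(LQ²/(gh_f))^4.75 + ν·Q^9.4·(L/(gh_f))^5.2]^0.04
LQ²/(gh_f) = 0.05670; L/(gh_f) = 21.30
Term 1 = ε^1.25·(…)^4.75 = 4.09×10^-13; Term 2 = ν·Q^9.4·(…)^5.2 = 7.55×10^-12
D = 0.66·(4.09×10^-13 + 7.55×10^-12)^0.04 = 0.2375 m = 237 mm
Check: V = 1.17 m/s, Re = 2.34×10^5, f = 0.01534, h_f = 6.08 m ≈ 6.51 m ✓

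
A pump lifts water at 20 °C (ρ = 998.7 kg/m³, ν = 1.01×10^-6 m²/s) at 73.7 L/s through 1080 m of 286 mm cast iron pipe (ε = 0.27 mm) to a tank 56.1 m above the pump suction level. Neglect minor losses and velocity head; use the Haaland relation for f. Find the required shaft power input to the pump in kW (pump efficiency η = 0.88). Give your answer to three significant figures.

P_shaft ≈ 50.2 kW

V = 4Q/(πD²) = 1.147 m/s; Re = 3.25×10^5; ε/D = 9.44×10^-4; f = 0.02022
h_f = f(L/D)V²/2g = 5.122 m
Total head H = z + h_f = 56.1 + 5.122 = 61.22 m
P_hyd = ρgQH = 998.7·9.81·0.0737·61.22 = 44.21 kW
P_shaft = P_hyd/η = 44.21/0.88 = 50.23 kW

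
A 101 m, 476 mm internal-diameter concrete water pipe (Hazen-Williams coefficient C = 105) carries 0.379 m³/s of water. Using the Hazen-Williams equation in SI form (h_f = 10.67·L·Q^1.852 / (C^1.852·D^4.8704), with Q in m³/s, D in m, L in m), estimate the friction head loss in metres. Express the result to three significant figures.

h_f ≈ 1.20 m

h_f = 10.67·101·0.379^1.852 / (105^1.852·0.476^4.8704) = 1.200 m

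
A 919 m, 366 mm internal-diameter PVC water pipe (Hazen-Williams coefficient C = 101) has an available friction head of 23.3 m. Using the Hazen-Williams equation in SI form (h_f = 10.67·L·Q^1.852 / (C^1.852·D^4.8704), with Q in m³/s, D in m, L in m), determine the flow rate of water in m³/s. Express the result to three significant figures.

Rearranging: Q = [h_f·C^1.852·D^4.8704 / (10.67·L)]^(1/1.852)
Q = [23.3·101^1.852·0.366^4.8704 / (10.67·919)]^0.540 = 0.2751 m³/s

Q ≈ 0.275 m³/s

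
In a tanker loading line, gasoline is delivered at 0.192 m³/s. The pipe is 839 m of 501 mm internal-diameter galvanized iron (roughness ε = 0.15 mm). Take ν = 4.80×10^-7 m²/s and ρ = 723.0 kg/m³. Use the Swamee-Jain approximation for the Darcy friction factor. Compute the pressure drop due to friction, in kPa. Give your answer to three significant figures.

V = 4Q/(πD²) = 4·0.192/(π·0.501²) = 0.9739 m/s
Re = VD/ν = 0.9739·0.501/4.80×10^-7 = 1.02×10^6 → turbulent
ε/D = 0.15/501 = 2.99×10^-4
Swamee-Jain: f = 0.01574
h_f = f(L/D)V²/(2g) = 0.01574·(839/0.501)·0.9739²/(2·9.81) = 1.274 m
Δp = ρg·h_f = 723.0·9.81·1.274 = 9.039 kPa

Δp ≈ 9.04 kPa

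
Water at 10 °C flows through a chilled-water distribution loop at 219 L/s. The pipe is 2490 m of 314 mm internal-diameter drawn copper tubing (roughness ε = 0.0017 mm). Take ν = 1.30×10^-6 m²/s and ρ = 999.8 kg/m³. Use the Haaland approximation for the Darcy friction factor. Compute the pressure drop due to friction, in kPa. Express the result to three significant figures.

V = 4Q/(πD²) = 4·0.219/(π·0.314²) = 2.828 m/s
Re = VD/ν = 2.828·0.314/1.30×10^-6 = 6.83×10^5 → turbulent
ε/D = 0.0017/314 = 5.41×10^-6
Haaland: f = 0.01244
h_f = f(L/D)V²/(2g) = 0.01244·(2490/0.314)·2.828²/(2·9.81) = 40.21 m
Δp = ρg·h_f = 999.8·9.81·40.21 = 394.3 kPa

Δp ≈ 394 kPa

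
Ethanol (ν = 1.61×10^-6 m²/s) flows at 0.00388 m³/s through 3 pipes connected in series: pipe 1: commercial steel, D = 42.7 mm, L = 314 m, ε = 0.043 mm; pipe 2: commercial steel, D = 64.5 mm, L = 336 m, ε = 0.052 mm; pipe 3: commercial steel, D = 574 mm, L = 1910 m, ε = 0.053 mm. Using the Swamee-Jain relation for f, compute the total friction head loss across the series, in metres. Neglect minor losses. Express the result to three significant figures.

Pipe 1: V = 2.709 m/s, Re = 7.19×10^4, ε/D = 0.00101, f = 0.02314, h_1 = f(L/D)V²/2g = 63.67 m
Pipe 2: V = 1.187 m/s, Re = 4.76×10^4, ε/D = 8.06×10^-4, f = 0.02378, h_2 = f(L/D)V²/2g = 8.902 m
Pipe 3: V = 0.01499 m/s, Re = 5350, ε/D = 9.23×10^-5, f = 0.03721, h_3 = f(L/D)V²/2g = 0.001419 m
Series → Q common, losses add: H = Σh = 72.58 m

H ≈ 72.6 m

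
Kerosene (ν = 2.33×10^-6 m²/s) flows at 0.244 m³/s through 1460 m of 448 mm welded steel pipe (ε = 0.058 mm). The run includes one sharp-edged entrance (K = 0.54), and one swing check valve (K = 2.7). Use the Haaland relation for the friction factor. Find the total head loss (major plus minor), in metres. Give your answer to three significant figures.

V = 4Q/(πD²) = 1.548 m/s; V²/2g = 0.1221 m
Re = 2.98×10^5, ε/D = 1.29×10^-4 → f = 0.01550 (Haaland)
Major: h_f = f(L/D)·V²/2g = 0.01550·3259·0.1221 = 6.169 m
Minor: ΣK = 3.24; h_m = ΣK·V²/2g = 0.3957 m
Total H_L = 6.169 + 0.3957 = 6.565 m

H_L ≈ 6.56 m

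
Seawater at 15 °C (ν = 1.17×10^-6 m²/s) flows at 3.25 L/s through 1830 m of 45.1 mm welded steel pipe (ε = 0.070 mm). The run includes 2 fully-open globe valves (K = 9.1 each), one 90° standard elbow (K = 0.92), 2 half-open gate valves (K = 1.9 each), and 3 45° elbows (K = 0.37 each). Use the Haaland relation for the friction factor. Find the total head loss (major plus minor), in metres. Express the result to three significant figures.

H_L ≈ 212 m

V = 4Q/(πD²) = 2.034 m/s; V²/2g = 0.2110 m
Re = 7.84×10^4, ε/D = 0.00155 → f = 0.02415 (Haaland)
Major: h_f = f(L/D)·V²/2g = 0.02415·40576·0.2110 = 206.8 m
Minor: ΣK = 24.0; h_m = ΣK·V²/2g = 5.069 m
Total H_L = 206.8 + 5.069 = 211.8 m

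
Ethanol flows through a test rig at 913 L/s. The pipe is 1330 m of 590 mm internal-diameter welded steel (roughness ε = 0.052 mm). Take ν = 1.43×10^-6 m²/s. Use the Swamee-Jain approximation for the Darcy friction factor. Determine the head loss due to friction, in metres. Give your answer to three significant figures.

h_f ≈ 16.6 m

V = 4Q/(πD²) = 4·0.913/(π·0.590²) = 3.339 m/s
Re = VD/ν = 3.339·0.590/1.43×10^-6 = 1.38×10^6 → turbulent
ε/D = 0.052/590 = 8.81×10^-5
Swamee-Jain: f = 0.01299
h_f = f(L/D)V²/(2g) = 0.01299·(1330/0.590)·3.339²/(2·9.81) = 16.64 m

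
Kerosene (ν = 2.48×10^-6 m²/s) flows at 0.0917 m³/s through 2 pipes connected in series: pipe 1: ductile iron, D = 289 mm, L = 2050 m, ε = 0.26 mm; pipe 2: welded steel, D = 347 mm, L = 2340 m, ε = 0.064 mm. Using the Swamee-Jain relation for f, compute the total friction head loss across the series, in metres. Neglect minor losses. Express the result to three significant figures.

Pipe 1: V = 1.398 m/s, Re = 1.63×10^5, ε/D = 9.00×10^-4, f = 0.02108, h_1 = f(L/D)V²/2g = 14.90 m
Pipe 2: V = 0.9697 m/s, Re = 1.36×10^5, ε/D = 1.84×10^-4, f = 0.01800, h_2 = f(L/D)V²/2g = 5.818 m
Series → Q common, losses add: H = Σh = 20.71 m

H ≈ 20.7 m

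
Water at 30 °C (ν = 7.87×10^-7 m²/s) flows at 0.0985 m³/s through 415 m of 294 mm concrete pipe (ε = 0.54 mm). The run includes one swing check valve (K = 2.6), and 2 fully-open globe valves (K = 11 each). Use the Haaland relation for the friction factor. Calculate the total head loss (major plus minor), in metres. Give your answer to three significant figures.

H_L ≈ 6.16 m

V = 4Q/(πD²) = 1.451 m/s; V²/2g = 0.1073 m
Re = 5.42×10^5, ε/D = 0.00184 → f = 0.02326 (Haaland)
Major: h_f = f(L/D)·V²/2g = 0.02326·1412·0.1073 = 3.523 m
Minor: ΣK = 24.6; h_m = ΣK·V²/2g = 2.640 m
Total H_L = 3.523 + 2.640 = 6.163 m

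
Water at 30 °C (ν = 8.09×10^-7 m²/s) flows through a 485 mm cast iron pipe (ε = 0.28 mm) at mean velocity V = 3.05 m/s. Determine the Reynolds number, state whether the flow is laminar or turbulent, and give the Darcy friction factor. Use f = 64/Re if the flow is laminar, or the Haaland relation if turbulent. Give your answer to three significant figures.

Re ≈ 1.83×10^6; turbulent; f ≈ 0.0175

Re = VD/ν = 3.050·0.485/8.09×10^-7 = 1.83×10^6
Re > 4000 → turbulent; ε/D = 5.77×10^-4
Haaland: f = 0.01751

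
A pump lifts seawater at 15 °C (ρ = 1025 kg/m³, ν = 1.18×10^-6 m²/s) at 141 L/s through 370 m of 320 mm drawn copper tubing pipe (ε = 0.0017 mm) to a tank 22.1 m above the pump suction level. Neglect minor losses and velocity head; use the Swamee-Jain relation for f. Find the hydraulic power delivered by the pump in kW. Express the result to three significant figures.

V = 4Q/(πD²) = 1.753 m/s; Re = 4.75×10^5; ε/D = 5.31×10^-6; f = 0.01329
h_f = f(L/D)V²/2g = 2.408 m
Total head H = z + h_f = 22.1 + 2.408 = 24.51 m
P_hyd = ρgQH = 1025·9.81·0.141·24.51 = 34.75 kW

P_hyd ≈ 34.7 kW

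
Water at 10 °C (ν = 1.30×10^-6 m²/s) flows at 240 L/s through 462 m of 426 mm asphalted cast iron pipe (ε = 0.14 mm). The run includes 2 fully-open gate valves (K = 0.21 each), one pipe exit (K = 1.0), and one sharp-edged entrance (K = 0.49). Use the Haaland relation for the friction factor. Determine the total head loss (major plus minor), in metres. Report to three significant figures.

H_L ≈ 2.83 m

V = 4Q/(πD²) = 1.684 m/s; V²/2g = 0.1445 m
Re = 5.52×10^5, ε/D = 3.29×10^-4 → f = 0.01629 (Haaland)
Major: h_f = f(L/D)·V²/2g = 0.01629·1085·0.1445 = 2.553 m
Minor: ΣK = 1.91; h_m = ΣK·V²/2g = 0.2760 m
Total H_L = 2.553 + 0.2760 = 2.829 m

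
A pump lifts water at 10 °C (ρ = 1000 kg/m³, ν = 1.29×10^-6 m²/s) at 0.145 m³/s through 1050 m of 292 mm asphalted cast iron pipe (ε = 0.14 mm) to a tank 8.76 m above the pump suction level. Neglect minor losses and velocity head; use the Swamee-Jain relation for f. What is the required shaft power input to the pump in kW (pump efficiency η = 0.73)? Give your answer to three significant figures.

P_shaft ≈ 46.6 kW

V = 4Q/(πD²) = 2.165 m/s; Re = 4.90×10^5; ε/D = 4.79×10^-4; f = 0.01766
h_f = f(L/D)V²/2g = 15.18 m
Total head H = z + h_f = 8.76 + 15.18 = 23.94 m
P_hyd = ρgQH = 1000·9.81·0.145·23.94 = 34.05 kW
P_shaft = P_hyd/η = 34.05/0.73 = 46.65 kW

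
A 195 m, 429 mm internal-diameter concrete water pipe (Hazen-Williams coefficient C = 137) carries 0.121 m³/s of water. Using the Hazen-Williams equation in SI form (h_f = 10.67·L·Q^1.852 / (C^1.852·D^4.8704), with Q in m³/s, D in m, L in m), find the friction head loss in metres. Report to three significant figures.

h_f ≈ 0.283 m

h_f = 10.67·195·0.121^1.852 / (137^1.852·0.429^4.8704) = 0.2834 m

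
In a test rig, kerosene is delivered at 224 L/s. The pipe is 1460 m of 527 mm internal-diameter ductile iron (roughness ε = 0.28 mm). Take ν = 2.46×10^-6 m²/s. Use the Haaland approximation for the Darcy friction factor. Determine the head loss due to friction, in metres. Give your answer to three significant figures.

V = 4Q/(πD²) = 4·0.224/(π·0.527²) = 1.027 m/s
Re = VD/ν = 1.027·0.527/2.46×10^-6 = 2.20×10^5 → turbulent
ε/D = 0.28/527 = 5.31×10^-4
Haaland: f = 0.01866
h_f = f(L/D)V²/(2g) = 0.01866·(1460/0.527)·1.027²/(2·9.81) = 2.778 m

h_f ≈ 2.78 m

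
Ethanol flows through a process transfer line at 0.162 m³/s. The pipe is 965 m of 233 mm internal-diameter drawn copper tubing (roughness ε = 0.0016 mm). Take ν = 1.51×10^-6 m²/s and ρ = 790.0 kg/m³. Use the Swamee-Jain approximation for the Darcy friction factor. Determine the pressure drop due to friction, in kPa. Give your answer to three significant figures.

Δp ≈ 303 kPa

V = 4Q/(πD²) = 4·0.162/(π·0.233²) = 3.799 m/s
Re = VD/ν = 3.799·0.233/1.51×10^-6 = 5.86×10^5 → turbulent
ε/D = 0.0016/233 = 6.87×10^-6
Swamee-Jain: f = 0.01285
h_f = f(L/D)V²/(2g) = 0.01285·(965/0.233)·3.799²/(2·9.81) = 39.15 m
Δp = ρg·h_f = 790.0·9.81·39.15 = 303.4 kPa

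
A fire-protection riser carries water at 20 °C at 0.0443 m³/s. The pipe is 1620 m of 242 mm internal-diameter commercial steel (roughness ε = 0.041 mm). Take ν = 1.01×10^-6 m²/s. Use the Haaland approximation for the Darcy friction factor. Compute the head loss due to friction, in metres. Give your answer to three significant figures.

V = 4Q/(πD²) = 4·0.0443/(π·0.242²) = 0.9631 m/s
Re = VD/ν = 0.9631·0.242/1.01×10^-6 = 2.31×10^5 → turbulent
ε/D = 0.041/242 = 1.69×10^-4
Haaland: f = 0.01635
h_f = f(L/D)V²/(2g) = 0.01635·(1620/0.242)·0.9631²/(2·9.81) = 5.174 m

h_f ≈ 5.17 m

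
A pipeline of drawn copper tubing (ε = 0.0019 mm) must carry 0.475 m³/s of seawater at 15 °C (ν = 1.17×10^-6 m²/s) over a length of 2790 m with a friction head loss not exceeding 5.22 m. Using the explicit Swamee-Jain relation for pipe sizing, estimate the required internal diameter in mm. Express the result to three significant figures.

Swamee-Jain (Type III): D = 0.66·[ε^1.25·(LQ²/(gh_f))^4.75 + ν·Q^9.4·(L/(gh_f))^5.2]^0.04
LQ²/(gh_f) = 12.29; L/(gh_f) = 54.48
Term 1 = ε^1.25·(…)^4.75 = 0.0106; Term 2 = ν·Q^9.4·(…)^5.2 = 1.14
D = 0.66·(0.0106 + 1.14)^0.04 = 0.6638 m = 664 mm
Check: V = 1.37 m/s, Re = 7.79×10^5, f = 0.01217, h_f = 4.91 m ≈ 5.22 m ✓

D ≈ 664 mm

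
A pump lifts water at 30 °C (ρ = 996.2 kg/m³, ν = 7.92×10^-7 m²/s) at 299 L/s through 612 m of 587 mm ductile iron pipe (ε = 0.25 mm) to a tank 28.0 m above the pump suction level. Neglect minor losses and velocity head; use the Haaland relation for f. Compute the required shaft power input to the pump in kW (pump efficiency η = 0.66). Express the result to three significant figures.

P_shaft ≈ 129 kW

V = 4Q/(πD²) = 1.105 m/s; Re = 8.19×10^5; ε/D = 4.26×10^-4; f = 0.01674
h_f = f(L/D)V²/2g = 1.086 m
Total head H = z + h_f = 28.0 + 1.086 = 29.09 m
P_hyd = ρgQH = 996.2·9.81·0.299·29.09 = 84.99 kW
P_shaft = P_hyd/η = 84.99/0.66 = 128.8 kW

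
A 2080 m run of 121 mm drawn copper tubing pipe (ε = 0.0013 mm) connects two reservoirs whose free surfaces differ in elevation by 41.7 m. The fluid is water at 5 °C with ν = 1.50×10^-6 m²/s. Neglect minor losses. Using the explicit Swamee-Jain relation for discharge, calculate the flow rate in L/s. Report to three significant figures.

Swamee-Jain (Type II): Q = -0.965·√(gD⁵h_f/L)·ln[ε/(3.7D) + √(3.17ν²L/(gD³h_f))]
√(gD⁵h_f/L) = √(9.81·0.121⁵·41.7/2080) = 0.002259
ε/(3.7D) = 2.90×10^-6; √(3.17ν²L/(gD³h_f)) = 1.43×10^-4
Q = -0.965·0.002259·ln(1.460×10^-4) = 0.01925 m³/s
Check: V = 1.67 m/s, Re = 1.35×10^5, f = 0.01687, h_f = 41.4 m ≈ 41.7 m ✓

Q ≈ 19.2 L/s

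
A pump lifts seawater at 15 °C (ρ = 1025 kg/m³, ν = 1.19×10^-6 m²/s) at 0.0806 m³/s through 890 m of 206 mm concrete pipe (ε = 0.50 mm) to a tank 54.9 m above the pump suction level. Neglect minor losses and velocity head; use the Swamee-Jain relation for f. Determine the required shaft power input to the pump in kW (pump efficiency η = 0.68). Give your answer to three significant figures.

P_shaft ≈ 104 kW

V = 4Q/(πD²) = 2.418 m/s; Re = 4.19×10^5; ε/D = 0.00243; f = 0.02518
h_f = f(L/D)V²/2g = 32.42 m
Total head H = z + h_f = 54.9 + 32.42 = 87.32 m
P_hyd = ρgQH = 1025·9.81·0.0806·87.32 = 70.77 kW
P_shaft = P_hyd/η = 70.77/0.68 = 104.1 kW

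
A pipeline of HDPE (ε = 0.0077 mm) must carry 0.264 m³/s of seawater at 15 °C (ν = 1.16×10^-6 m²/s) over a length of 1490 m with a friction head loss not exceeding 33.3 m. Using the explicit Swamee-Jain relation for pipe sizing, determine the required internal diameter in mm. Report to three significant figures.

Swamee-Jain (Type III): D = 0.66·[ε^1.25·(LQ²/(gh_f))^4.75 + ν·Q^9.4·(L/(gh_f))^5.2]^0.04
LQ²/(gh_f) = 0.3179; L/(gh_f) = 4.561
Term 1 = ε^1.25·(…)^4.75 = 1.75×10^-9; Term 2 = ν·Q^9.4·(…)^5.2 = 1.13×10^-8
D = 0.66·(1.75×10^-9 + 1.13×10^-8)^0.04 = 0.3193 m = 319 mm
Check: V = 3.30 m/s, Re = 9.07×10^5, f = 0.01233, h_f = 31.9 m ≈ 33.3 m ✓

D ≈ 319 mm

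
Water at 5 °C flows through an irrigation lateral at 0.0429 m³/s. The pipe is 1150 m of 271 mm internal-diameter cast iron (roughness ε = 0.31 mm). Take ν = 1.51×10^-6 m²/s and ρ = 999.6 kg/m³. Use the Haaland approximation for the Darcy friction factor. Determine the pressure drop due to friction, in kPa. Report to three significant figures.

Δp ≈ 25.8 kPa

V = 4Q/(πD²) = 4·0.0429/(π·0.271²) = 0.7438 m/s
Re = VD/ν = 0.7438·0.271/1.51×10^-6 = 1.33×10^5 → turbulent
ε/D = 0.31/271 = 0.00114
Haaland: f = 0.02198
h_f = f(L/D)V²/(2g) = 0.02198·(1150/0.271)·0.7438²/(2·9.81) = 2.629 m
Δp = ρg·h_f = 999.6·9.81·2.629 = 25.78 kPa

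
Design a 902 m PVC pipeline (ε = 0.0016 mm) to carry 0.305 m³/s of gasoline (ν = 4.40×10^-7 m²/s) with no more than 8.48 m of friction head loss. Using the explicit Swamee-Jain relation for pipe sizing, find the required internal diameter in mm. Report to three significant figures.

Swamee-Jain (Type III): D = 0.66·[ε^1.25·(LQ²/(gh_f))^4.75 + ν·Q^9.4·(L/(gh_f))^5.2]^0.04
LQ²/(gh_f) = 1.009; L/(gh_f) = 10.84
Term 1 = ε^1.25·(…)^4.75 = 5.93×10^-8; Term 2 = ν·Q^9.4·(…)^5.2 = 1.51×10^-6
D = 0.66·(5.93×10^-8 + 1.51×10^-6)^0.04 = 0.3867 m = 387 mm
Check: V = 2.60 m/s, Re = 2.28×10^6, f = 0.01032, h_f = 8.28 m ≈ 8.48 m ✓

D ≈ 387 mm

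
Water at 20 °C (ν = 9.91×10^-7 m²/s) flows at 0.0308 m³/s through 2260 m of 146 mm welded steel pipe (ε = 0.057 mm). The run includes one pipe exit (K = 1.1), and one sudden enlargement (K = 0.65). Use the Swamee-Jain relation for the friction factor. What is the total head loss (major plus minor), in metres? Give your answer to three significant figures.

H_L ≈ 47.9 m

V = 4Q/(πD²) = 1.840 m/s; V²/2g = 0.1725 m
Re = 2.71×10^5, ε/D = 3.90×10^-4 → f = 0.01782 (Swamee-Jain)
Major: h_f = f(L/D)·V²/2g = 0.01782·15479·0.1725 = 47.58 m
Minor: ΣK = 1.75; h_m = ΣK·V²/2g = 0.3019 m
Total H_L = 47.58 + 0.3019 = 47.88 m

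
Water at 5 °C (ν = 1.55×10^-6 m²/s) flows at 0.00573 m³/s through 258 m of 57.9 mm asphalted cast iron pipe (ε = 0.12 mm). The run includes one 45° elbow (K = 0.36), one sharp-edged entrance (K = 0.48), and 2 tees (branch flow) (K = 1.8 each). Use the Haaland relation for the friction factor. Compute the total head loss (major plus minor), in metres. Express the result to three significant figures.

H_L ≈ 28.5 m

V = 4Q/(πD²) = 2.176 m/s; V²/2g = 0.2414 m
Re = 8.13×10^4, ε/D = 0.00207 → f = 0.02548 (Haaland)
Major: h_f = f(L/D)·V²/2g = 0.02548·4456·0.2414 = 27.40 m
Minor: ΣK = 4.44; h_m = ΣK·V²/2g = 1.072 m
Total H_L = 27.40 + 1.072 = 28.48 m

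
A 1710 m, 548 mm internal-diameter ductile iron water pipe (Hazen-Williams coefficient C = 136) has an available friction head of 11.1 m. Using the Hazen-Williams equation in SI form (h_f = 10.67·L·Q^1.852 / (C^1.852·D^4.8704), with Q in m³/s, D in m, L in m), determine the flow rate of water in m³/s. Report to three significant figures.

Q ≈ 0.513 m³/s

Rearranging: Q = [h_f·C^1.852·D^4.8704 / (10.67·L)]^(1/1.852)
Q = [11.1·136^1.852·0.548^4.8704 / (10.67·1710)]^0.540 = 0.5131 m³/s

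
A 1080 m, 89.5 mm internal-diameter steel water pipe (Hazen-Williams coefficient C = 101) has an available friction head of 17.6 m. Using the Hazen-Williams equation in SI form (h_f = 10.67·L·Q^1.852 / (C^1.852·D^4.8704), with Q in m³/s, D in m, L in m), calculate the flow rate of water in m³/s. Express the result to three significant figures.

Rearranging: Q = [h_f·C^1.852·D^4.8704 / (10.67·L)]^(1/1.852)
Q = [17.6·101^1.852·0.0895^4.8704 / (10.67·1080)]^0.540 = 0.005337 m³/s

Q ≈ 0.00534 m³/s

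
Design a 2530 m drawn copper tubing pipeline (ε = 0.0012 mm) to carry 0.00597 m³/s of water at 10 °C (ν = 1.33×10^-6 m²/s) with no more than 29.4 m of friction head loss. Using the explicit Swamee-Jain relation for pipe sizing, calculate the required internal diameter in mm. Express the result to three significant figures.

D ≈ 88.0 mm

Swamee-Jain (Type III): D = 0.66·[ε^1.25·(LQ²/(gh_f))^4.75 + ν·Q^9.4·(L/(gh_f))^5.2]^0.04
LQ²/(gh_f) = 3.126×10^-4; L/(gh_f) = 8.772
Term 1 = ε^1.25·(…)^4.75 = 8.92×10^-25; Term 2 = ν·Q^9.4·(…)^5.2 = 1.32×10^-22
D = 0.66·(8.92×10^-25 + 1.32×10^-22)^0.04 = 0.08801 m = 88.0 mm
Check: V = 0.981 m/s, Re = 6.49×10^4, f = 0.01966, h_f = 27.7 m ≈ 29.4 m ✓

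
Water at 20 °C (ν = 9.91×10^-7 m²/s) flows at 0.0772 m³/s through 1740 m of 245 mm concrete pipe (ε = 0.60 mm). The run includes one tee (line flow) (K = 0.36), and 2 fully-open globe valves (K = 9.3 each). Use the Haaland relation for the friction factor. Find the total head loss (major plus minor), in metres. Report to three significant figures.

H_L ≈ 27.0 m

V = 4Q/(πD²) = 1.638 m/s; V²/2g = 0.1367 m
Re = 4.05×10^5, ε/D = 0.00245 → f = 0.02513 (Haaland)
Major: h_f = f(L/D)·V²/2g = 0.02513·7102·0.1367 = 24.39 m
Minor: ΣK = 19.0; h_m = ΣK·V²/2g = 2.591 m
Total H_L = 24.39 + 2.591 = 26.98 m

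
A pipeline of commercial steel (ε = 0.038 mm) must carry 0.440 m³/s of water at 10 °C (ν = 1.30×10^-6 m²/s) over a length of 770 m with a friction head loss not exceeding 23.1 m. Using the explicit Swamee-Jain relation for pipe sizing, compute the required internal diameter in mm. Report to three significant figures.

Swamee-Jain (Type III): D = 0.66·[ε^1.25·(LQ²/(gh_f))^4.75 + ν·Q^9.4·(L/(gh_f))^5.2]^0.04
LQ²/(gh_f) = 0.6578; L/(gh_f) = 3.398
Term 1 = ε^1.25·(…)^4.75 = 4.08×10^-7; Term 2 = ν·Q^9.4·(…)^5.2 = 3.35×10^-7
D = 0.66·(4.08×10^-7 + 3.35×10^-7)^0.04 = 0.3753 m = 375 mm
Check: V = 3.98 m/s, Re = 1.15×10^6, f = 0.01338, h_f = 22.1 m ≈ 23.1 m ✓

D ≈ 375 mm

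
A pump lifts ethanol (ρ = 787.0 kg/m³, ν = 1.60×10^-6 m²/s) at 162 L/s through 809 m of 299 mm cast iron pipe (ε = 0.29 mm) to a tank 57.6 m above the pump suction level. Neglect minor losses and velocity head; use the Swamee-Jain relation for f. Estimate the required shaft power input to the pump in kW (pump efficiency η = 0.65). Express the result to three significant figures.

P_shaft ≈ 140 kW

V = 4Q/(πD²) = 2.307 m/s; Re = 4.31×10^5; ε/D = 9.70×10^-4; f = 0.02032
h_f = f(L/D)V²/2g = 14.92 m
Total head H = z + h_f = 57.6 + 14.92 = 72.52 m
P_hyd = ρgQH = 787.0·9.81·0.162·72.52 = 90.70 kW
P_shaft = P_hyd/η = 90.70/0.65 = 139.5 kW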